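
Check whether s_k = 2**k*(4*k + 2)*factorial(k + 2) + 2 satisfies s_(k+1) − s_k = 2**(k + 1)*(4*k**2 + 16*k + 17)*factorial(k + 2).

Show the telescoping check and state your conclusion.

s_(k+1) = 2**(k + 1)*(4*k + 6)*factorial(k + 3) + 2
s_(k+1) − s_k = 2**(k + 1)*(4*k**2 + 16*k + 17)*factorial(k + 2)
(s_(k+1) − s_k) − t_k = 0

valid; difference matches t_k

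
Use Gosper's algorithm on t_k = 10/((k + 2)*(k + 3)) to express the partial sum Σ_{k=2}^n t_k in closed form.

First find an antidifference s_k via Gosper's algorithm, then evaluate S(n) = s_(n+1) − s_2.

Step 1: r(k) = (k + 2)/(k + 4).
Gosper form: A/B · C(k+1)/C(k) with A=k + 2, B=k + 4, C=1.
Need (k + 2)·f(k+1) − (k + 3)·f(k) = 1.
deg f ≤ 1 (via 1,1,0).
Coefficient equations give f(k) = k/2.
Get s_k = R·t_k = 5*k/(k + 2) with R(k) = B(k−1)f(k)/C(k) = k*(k + 3)/2.
Verify: 10/(k**2 + 5*k + 6) matches t_k.
Evaluate: s_(n+1) = 5*(n + 1)/(n + 3); subtract s_(2) = 5/2 ⇒ S(n) = 5*(n - 1)/(2*(n + 3)).

S(n) = 5*(n - 1)/(2*(n + 3))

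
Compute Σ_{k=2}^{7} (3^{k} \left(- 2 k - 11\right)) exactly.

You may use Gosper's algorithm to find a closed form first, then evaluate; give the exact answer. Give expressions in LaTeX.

The ratio is 3*(2*k + 13)/(2*k + 11).
So A=3 and B=1, with C=k + 11/2.
Key eq: (3)·f(k+1) = (1)·f(k) + (k + 11/2).
From deg A=0, deg B=0, deg C=1: d=1.
A polynomial solution: f(k) = (k + 4)/2.
Certificate R = B(k−1)f/C = (k + 4)/(2*k + 11) gives s_k = 3**k*(-k - 4).
s_(k+1) − s_k = 3**k*(-2*k - 11) = t_k.
Sum = s_(8) − s_(2); s_(8) = -78732, s_(2) = -54 ⇒ -78678.

Σ = -78678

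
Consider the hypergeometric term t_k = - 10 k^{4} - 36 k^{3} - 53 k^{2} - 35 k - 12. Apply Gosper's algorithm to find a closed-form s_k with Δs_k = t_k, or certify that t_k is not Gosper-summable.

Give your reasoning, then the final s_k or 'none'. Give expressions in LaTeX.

Compute t_(k+1)/t_k: get (10*k**4 + 76*k**3 + 221*k**2 + 289*k + 146)/(10*k**4 + 36*k**3 + 53*k**2 + 35*k + 12).
Factor: A=1; B=1; C=k**4 + 18*k**3/5 + 53*k**2/10 + 7*k/2 + 6/5.
Solve (1)·f(k+1) − (1)·f(k) = k**4 + 18*k**3/5 + 53*k**2/10 + 7*k/2 + 6/5.
From deg A=0, deg B=0, deg C=4: d=5.
Match coefficients ⇒ f(k) = k*(2*k**4 + 4*k**3 + 3*k**2 + 3)/10.
Certificate R = B(k−1)f/C = k*(2*k**4 + 4*k**3 + 3*k**2 + 3)/(10*k**4 + 36*k**3 + 53*k**2 + 35*k + 12) gives s_k = k*(-2*k**4 - 4*k**3 - 3*k**2 - 3).
Check: Δs_k = -10*k**4 - 36*k**3 - 53*k**2 - 35*k - 12. ✓

s_k = k \left(- 2 k^{4} - 4 k^{3} - 3 k^{2} - 3\right)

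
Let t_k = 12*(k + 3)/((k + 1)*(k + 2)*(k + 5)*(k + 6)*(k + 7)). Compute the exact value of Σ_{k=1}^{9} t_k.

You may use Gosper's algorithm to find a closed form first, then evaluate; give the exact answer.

Step 1: r(k) = (k + 1)*(k + 4)*(k + 5)/((k + 3)**2*(k + 8)).
A = k + 1, B = k + 8, C = k**3 + 10*k**2 + 33*k + 36.
Set up (k + 1)·f(k+1) − (k + 7)·f(k) − (k**3 + 10*k**2 + 33*k + 36) = 0.
Bound: deg f ≤ 6.
Solve for f: f(k) = k*(k + 2)*(k + 3)*(k + 4)*(k**2 + 12*k + 41)/90 (degree 6 ≤ 6).
Get s_k = R·t_k = 2*k*(k**2 + 12*k + 41)/(15*(k**3 + 12*k**2 + 41*k + 30)) with R(k) = B(k−1)f(k)/C(k) = k*(k + 2)*(k + 7)*(k**2 + 12*k + 41)/(90*(k + 3)).
Check: Δs_k = 12*(k + 3)/(k**5 + 21*k**4 + 163*k**3 + 567*k**2 + 844*k + 420). ✓
Evaluate s at k=10 and k=1: 29/220 and 3/35; difference 71/1540.

Σ = 71/1540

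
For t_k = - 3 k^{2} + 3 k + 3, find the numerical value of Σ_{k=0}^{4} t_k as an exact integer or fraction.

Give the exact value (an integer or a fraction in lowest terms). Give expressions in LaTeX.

Σ = -45

r(k) = (k**2 + k - 1)/(k**2 - k - 1) after simplifying.
A = 1, B = 1, C = k**2 - k - 1.
Need (1)·f(k+1) − (1)·f(k) = k**2 - k - 1.
Bound: deg f ≤ 3.
Coefficient equations give f(k) = k*(k**2 - 3*k - 1)/3.
R(k) = B(k−1)·f(k)/C(k) = k*(k**2 - 3*k - 1)/(3*(k**2 - k - 1)); s_k = R·t_k = k*(-k**2 + 3*k + 1).
Δs = -3*k**2 + 3*k + 3, as required.
Telescoping: Σ = s_(5) − s_(0) = -45 − (0) = -45.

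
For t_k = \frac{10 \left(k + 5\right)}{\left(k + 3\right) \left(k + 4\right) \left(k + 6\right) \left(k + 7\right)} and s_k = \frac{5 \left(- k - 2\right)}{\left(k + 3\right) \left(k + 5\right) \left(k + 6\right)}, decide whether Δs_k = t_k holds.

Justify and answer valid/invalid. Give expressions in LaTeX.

s_(k+1) = 5*(-k - 3)/((k + 4)*(k + 6)*(k + 7))
s_(k+1) − s_k = 5*(2*k**2 + 11*k + 11)/(k**5 + 25*k**4 + 245*k**3 + 1175*k**2 + 2754*k + 2520)
(s_(k+1) − s_k) − t_k = 15*(-3*k - 13)/(k**5 + 25*k**4 + 245*k**3 + 1175*k**2 + 2754*k + 2520)

Invalid: residual \frac{15 \left(- 3 k - 13\right)}{k^{5} + 25 k^{4} + 245 k^{3} + 1175 k^{2} + 2754 k + 2520} ≠ 0.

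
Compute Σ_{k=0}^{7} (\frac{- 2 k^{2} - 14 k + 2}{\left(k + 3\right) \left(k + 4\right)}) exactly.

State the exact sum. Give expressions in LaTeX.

t_(k+1)/t_k = (k + 3)*(7*k + (k + 1)**2 + 6)/((k + 5)*(k**2 + 7*k - 1)).
Factor: A=k + 3; B=k + 5; C=k**2 + 7*k - 1.
Solve (k + 3)·f(k+1) − (k + 4)·f(k) = k**2 + 7*k - 1.
Bound: deg f ≤ 2.
A polynomial solution: f(k) = k*(3*k - 4)/3.
Then R = B(k−1)f/C = k*(k + 4)*(3*k - 4)/(3*(k**2 + 7*k - 1)), so s_k = R(k)·t_k = 2*k*(4 - 3*k)/(3*(k + 3)).
s_(k+1) − s_k = 2*(-k**2 - 7*k + 1)/(k**2 + 7*k + 12) = t_k.
Telescoping: Σ = s_(8) − s_(0) = -320/33 − (0) = -320/33.

Σ = -320/33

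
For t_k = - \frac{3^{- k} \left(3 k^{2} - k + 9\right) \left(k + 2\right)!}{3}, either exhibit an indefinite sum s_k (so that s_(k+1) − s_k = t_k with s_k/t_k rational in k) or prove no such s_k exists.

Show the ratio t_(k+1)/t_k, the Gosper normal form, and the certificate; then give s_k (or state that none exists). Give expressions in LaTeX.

s_k = - 3^{- k} \left(3 k - 4\right) \left(k + 2\right)!

Step 1: r(k) = (k + 3)*(-k + 3*(k + 1)**2 + 8)/(3*(3*k**2 - k + 9)).
So A=k/3 + 1 and B=1, with C=k**2 - k/3 + 3.
f must satisfy (k/3 + 1)·f(k+1) − (1)·f(k) = k**2 - k/3 + 3.
d = 1 from the (1,0,2) case.
Solve for f: f(k) = 3*k - 4 (degree 1 ≤ 1).
Get s_k = R·t_k = -(3*k - 4)*factorial(k + 2)/3**k with R(k) = B(k−1)f(k)/C(k) = 3*(3*k - 4)/(3*k**2 - k + 9).
Verify: -(3*k**2 - k + 9)*factorial(k + 2)/(3*3**k) matches t_k.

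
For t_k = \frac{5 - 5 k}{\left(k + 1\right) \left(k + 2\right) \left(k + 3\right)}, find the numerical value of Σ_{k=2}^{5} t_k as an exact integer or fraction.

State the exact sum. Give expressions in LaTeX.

Σ = -25/84

t_(k+1)/t_k = k*(k + 1)/((k - 1)*(k + 4)).
Normal form (A,B,C) = (k + 1, k + 4, k - 1).
Solve (k + 1)·f(k+1) − (k + 3)·f(k) = k - 1.
Bound: deg f ≤ 2.
Coefficient equations give f(k) = -k.
Then R = B(k−1)f/C = -k*(k + 3)/(k - 1), so s_k = R(k)·t_k = 5*k/((k + 1)*(k + 2)).
Δs = 5*(1 - k)/(k**3 + 6*k**2 + 11*k + 6), as required.
Evaluate s at k=6 and k=2: 15/28 and 5/6; difference -25/84.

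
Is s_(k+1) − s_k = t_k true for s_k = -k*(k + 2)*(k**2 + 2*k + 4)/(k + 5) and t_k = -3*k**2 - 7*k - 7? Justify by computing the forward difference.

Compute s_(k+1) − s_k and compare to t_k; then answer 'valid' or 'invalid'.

s_(k+1) = -(k + 1)*(k + 3)*(2*k + (k + 1)**2 + 6)/(k + 6)
s_(k+1) − s_k = (-3*k**4 - 34*k**3 - 114*k**2 - 173*k - 105)/(k**2 + 11*k + 30)
(s_(k+1) − s_k) − t_k = 3*(2*k**3 + 20*k**2 + 38*k + 35)/(k**2 + 11*k + 30)

Invalid: residual 3*(2*k**3 + 20*k**2 + 38*k + 35)/(k**2 + 11*k + 30) ≠ 0.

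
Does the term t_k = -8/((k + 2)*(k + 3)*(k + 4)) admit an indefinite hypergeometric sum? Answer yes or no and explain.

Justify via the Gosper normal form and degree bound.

t_(k+1)/t_k = (k + 2)/(k + 5).
Factor: A=k + 2; B=k + 5; C=1.
Set up (k + 2)·f(k+1) − (k + 4)·f(k) − (1) = 0.
d = 2 from the (1,1,0) case.
Coefficient equations give f(k) = k*(k + 5)/12.
Certificate R = B(k−1)f/C = k*(k + 4)*(k + 5)/12 gives s_k = 2*k*(-k - 5)/(3*(k + 2)*(k + 3)).
Verify: -8/(k**3 + 9*k**2 + 26*k + 24) matches t_k.

Yes. s_k = 2*k*(-k - 5)/(3*(k + 2)*(k + 3)).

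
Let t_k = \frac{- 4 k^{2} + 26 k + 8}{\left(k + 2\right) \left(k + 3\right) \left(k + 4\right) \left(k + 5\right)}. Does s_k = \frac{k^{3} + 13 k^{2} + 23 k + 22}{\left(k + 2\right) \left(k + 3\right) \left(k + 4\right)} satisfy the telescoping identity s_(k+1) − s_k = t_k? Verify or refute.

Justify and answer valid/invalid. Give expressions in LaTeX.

s_(k+1) = (23*k + (k + 1)**3 + 13*(k + 1)**2 + 45)/((k + 3)*(k + 4)*(k + 5))
s_(k+1) − s_k = 2*(-2*k**2 + 13*k + 4)/(k**4 + 14*k**3 + 71*k**2 + 154*k + 120)
(s_(k+1) − s_k) − t_k = 0

valid; difference matches t_k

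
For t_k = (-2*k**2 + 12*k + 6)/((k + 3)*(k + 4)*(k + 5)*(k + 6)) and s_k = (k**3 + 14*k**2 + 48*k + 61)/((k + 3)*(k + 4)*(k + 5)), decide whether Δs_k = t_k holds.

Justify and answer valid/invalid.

valid; difference matches t_k

s_(k+1) = (48*k + (k + 1)**3 + 14*(k + 1)**2 + 109)/((k + 4)*(k + 5)*(k + 6))
s_(k+1) − s_k = 2*(-k**2 + 6*k + 3)/(k**4 + 18*k**3 + 119*k**2 + 342*k + 360)
(s_(k+1) − s_k) − t_k = 0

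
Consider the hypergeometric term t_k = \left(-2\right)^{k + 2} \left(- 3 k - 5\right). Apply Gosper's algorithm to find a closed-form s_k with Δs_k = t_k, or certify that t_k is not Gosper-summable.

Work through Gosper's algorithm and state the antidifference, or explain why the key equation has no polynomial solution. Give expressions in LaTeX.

s_k = \left(-2\right)^{k + 2} \left(k + 1\right)

t_(k+1)/t_k = 2*(-3*k - 8)/(3*k + 5).
Factor: A=-2; B=1; C=k + 5/3.
Key eq: (-2)·f(k+1) = (1)·f(k) + (k + 5/3).
Bound: deg f ≤ 1.
Match coefficients ⇒ f(k) = -(k + 1)/3.
Then R = B(k−1)f/C = -(k + 1)/(3*k + 5), so s_k = R(k)·t_k = (-2)**(k + 2)*(k + 1).
s_(k+1) − s_k = (-2)**(k + 2)*(-3*k - 5) = t_k.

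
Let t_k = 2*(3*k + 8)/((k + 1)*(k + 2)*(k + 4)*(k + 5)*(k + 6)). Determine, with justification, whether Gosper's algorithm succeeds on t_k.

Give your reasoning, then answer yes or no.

r(k) = (k + 1)*(k + 4)*(3*k + 11)/((k + 3)*(k + 7)*(3*k + 8)) after simplifying.
Normal form (A,B,C) = (k + 1, k + 7, k**2 + 17*k/3 + 8).
Solve (k + 1)·f(k+1) − (k + 6)·f(k) = k**2 + 17*k/3 + 8.
Bound: deg f ≤ 5.
A polynomial solution: f(k) = k*(k + 2)*(k + 3)*(k**2 + 10*k + 29)/60.
Certificate R = B(k−1)f/C = k*(k + 2)*(k + 6)*(k**2 + 10*k + 29)/(20*(3*k + 8)) gives s_k = k*(k**2 + 10*k + 29)/(10*(k**3 + 10*k**2 + 29*k + 20)).
s_(k+1) − s_k = 2*(3*k + 8)/(k**5 + 18*k**4 + 121*k**3 + 372*k**2 + 508*k + 240) = t_k.

Yes. s_k = k*(k**2 + 10*k + 29)/(10*(k**3 + 10*k**2 + 29*k + 20)).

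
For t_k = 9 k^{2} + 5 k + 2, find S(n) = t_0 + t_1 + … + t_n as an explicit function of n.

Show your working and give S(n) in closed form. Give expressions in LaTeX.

Step 1: r(k) = (9*k**2 + 23*k + 16)/(9*k**2 + 5*k + 2).
Factor: A=1; B=1; C=k**2 + 5*k/9 + 2/9.
Set up (1)·f(k+1) − (1)·f(k) − (k**2 + 5*k/9 + 2/9) = 0.
From deg A=0, deg B=0, deg C=2: d=3.
Match coefficients ⇒ f(k) = k*(3*k**2 - 2*k + 1)/9.
R(k) = B(k−1)·f(k)/C(k) = k*(3*k**2 - 2*k + 1)/(9*k**2 + 5*k + 2); s_k = R·t_k = k*(3*k**2 - 2*k + 1).
s_(k+1) − s_k = 9*k**2 + 5*k + 2 = t_k.
Evaluate: s_(n+1) = 3*n**3 + 7*n**2 + 6*n + 2; subtract s_(0) = 0 ⇒ S(n) = 3*n**3 + 7*n**2 + 6*n + 2.

S(n) = 3 n^{3} + 7 n^{2} + 6 n + 2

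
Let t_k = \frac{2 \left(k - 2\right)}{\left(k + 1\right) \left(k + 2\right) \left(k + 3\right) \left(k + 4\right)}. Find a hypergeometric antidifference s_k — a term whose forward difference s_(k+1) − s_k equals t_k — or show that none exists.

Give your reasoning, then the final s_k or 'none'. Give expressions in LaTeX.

s_k = \frac{k \left(- k^{2} - 6 k - 17\right)}{6 \left(k + 1\right) \left(k + 2\right) \left(k + 3\right)}

Compute t_(k+1)/t_k: get (k - 1)*(k + 1)/((k - 2)*(k + 5)).
So A=k + 1 and B=k + 5, with C=k - 2.
Need (k + 1)·f(k+1) − (k + 4)·f(k) = k - 2.
Degrees (1,1,1) ⇒ d ≤ 3.
A polynomial solution: f(k) = -k*(k**2 + 6*k + 17)/12.
Certificate R = B(k−1)f/C = -k*(k + 4)*(k**2 + 6*k + 17)/(12*(k - 2)) gives s_k = k*(-k**2 - 6*k - 17)/(6*(k + 1)*(k + 2)*(k + 3)).
s_(k+1) − s_k = 2*(k - 2)/(k**4 + 10*k**3 + 35*k**2 + 50*k + 24) = t_k.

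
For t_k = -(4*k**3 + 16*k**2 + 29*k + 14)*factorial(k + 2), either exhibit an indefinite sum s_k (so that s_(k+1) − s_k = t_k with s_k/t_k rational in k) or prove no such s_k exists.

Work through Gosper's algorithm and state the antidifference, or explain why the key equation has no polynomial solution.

s_k = -(4*k**2 + 1)*factorial(k + 2)

Compute t_(k+1)/t_k: get (4*k**4 + 40*k**3 + 157*k**2 + 282*k + 189)/(4*k**3 + 16*k**2 + 29*k + 14).
Factor: A=k + 3; B=1; C=k**3 + 4*k**2 + 29*k/4 + 7/2.
Solve (k + 3)·f(k+1) − (1)·f(k) = k**3 + 4*k**2 + 29*k/4 + 7/2.
deg f ≤ 2 (via 1,0,3).
Coefficient equations give f(k) = (4*k**2 + 1)/4.
Then R = B(k−1)f/C = (4*k**2 + 1)/(4*k**3 + 16*k**2 + 29*k + 14), so s_k = R(k)·t_k = -(4*k**2 + 1)*factorial(k + 2).
Check: Δs_k = -(4*k**3 + 16*k**2 + 29*k + 14)*factorial(k + 2). ✓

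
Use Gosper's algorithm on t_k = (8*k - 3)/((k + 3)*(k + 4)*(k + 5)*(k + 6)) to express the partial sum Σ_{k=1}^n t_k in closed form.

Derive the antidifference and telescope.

S(n) = n*(7*n**2 + 105*n + 38)/(120*(n**3 + 15*n**2 + 74*n + 120))

Compute t_(k+1)/t_k: get (k + 3)*(8*k + 5)/((k + 7)*(8*k - 3)).
Take A(k)=k + 3, B(k)=k + 7, C(k)=k - 3/8.
Set up (k + 3)·f(k+1) − (k + 6)·f(k) − (k - 3/8) = 0.
From deg A=1, deg B=1, deg C=1: d=3.
Solve for f: f(k) = k*(k**2 + 12*k - 33)/160 (degree 3 ≤ 3).
Then R = B(k−1)f/C = k*(k + 6)*(k**2 + 12*k - 33)/(20*(8*k - 3)), so s_k = R(k)·t_k = k*(k**2 + 12*k - 33)/(20*(k + 3)*(k + 4)*(k + 5)).
Verify: (8*k - 3)/(k**4 + 18*k**3 + 119*k**2 + 342*k + 360) matches t_k.
Σ_(k=1)^n t_k = s_(n+1) − s_(1) = ((n**3 + 15*n**2 - 6*n - 20)/(20*(n**3 + 15*n**2 + 74*n + 120))) − (-1/120), i.e. n*(7*n**2 + 105*n + 38)/(120*(n**3 + 15*n**2 + 74*n + 120)).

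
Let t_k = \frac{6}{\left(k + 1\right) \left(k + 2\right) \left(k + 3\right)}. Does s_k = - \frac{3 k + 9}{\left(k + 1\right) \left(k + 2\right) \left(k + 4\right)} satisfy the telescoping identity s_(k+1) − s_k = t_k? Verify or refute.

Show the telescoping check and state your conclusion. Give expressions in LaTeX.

s_(k+1) = 3*(-k - 4)/((k + 2)*(k + 3)*(k + 5))
s_(k+1) − s_k = 3*(2*k**2 + 15*k + 29)/(k**5 + 15*k**4 + 85*k**3 + 225*k**2 + 274*k + 120)
(s_(k+1) − s_k) − t_k = 3*(-3*k - 11)/(k**5 + 15*k**4 + 85*k**3 + 225*k**2 + 274*k + 120)

Invalid: residual \frac{3 \left(- 3 k - 11\right)}{k^{5} + 15 k^{4} + 85 k^{3} + 225 k^{2} + 274 k + 120} ≠ 0.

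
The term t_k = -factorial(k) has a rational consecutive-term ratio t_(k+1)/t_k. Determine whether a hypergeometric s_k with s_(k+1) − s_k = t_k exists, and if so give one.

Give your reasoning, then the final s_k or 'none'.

t_(k+1)/t_k = k + 1.
Factor: A=k + 1; B=1; C=1.
Key eq: (k + 1)·f(k+1) = (1)·f(k) + (1).
deg f ≤ -1 (via 1,0,0).
d = -1 < 0 ⇒ no nonzero polynomial f; not summable.

no hypergeometric antidifference exists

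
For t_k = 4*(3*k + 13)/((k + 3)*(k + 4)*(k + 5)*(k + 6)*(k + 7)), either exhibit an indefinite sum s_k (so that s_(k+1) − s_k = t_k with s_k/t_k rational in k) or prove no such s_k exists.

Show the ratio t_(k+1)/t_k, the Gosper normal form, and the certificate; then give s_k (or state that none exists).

The ratio is (k + 3)*(3*k + 16)/((k + 8)*(3*k + 13)).
Gosper form: A/B · C(k+1)/C(k) with A=k + 3, B=k + 8, C=k + 13/3.
Set up (k + 3)·f(k+1) − (k + 7)·f(k) − (k + 13/3) = 0.
deg f ≤ 4 (via 1,1,1).
Solving with deg f ≤ 4: f(k) = k*(k + 4)*(k**2 + 14*k + 63)/270.
So s_k = (B(k−1)f/C)·t_k = (k*(k + 4)*(k + 7)*(k**2 + 14*k + 63)/(90*(3*k + 13)))·t_k = 2*k*(k**2 + 14*k + 63)/(45*(k**3 + 14*k**2 + 63*k + 90)).
Check: Δs_k = 4*(3*k + 13)/(k**5 + 25*k**4 + 245*k**3 + 1175*k**2 + 2754*k + 2520). ✓

s_k = 2*k*(k**2 + 14*k + 63)/(45*(k**3 + 14*k**2 + 63*k + 90))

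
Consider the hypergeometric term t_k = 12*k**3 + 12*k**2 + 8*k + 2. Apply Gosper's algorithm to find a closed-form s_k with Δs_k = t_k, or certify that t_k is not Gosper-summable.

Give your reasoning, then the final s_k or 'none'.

s_k = k**2*(3*k**2 - 2*k + 1)

The ratio is (6*k**3 + 24*k**2 + 34*k + 17)/(6*k**3 + 6*k**2 + 4*k + 1).
Gosper form: A/B · C(k+1)/C(k) with A=1, B=1, C=k**3 + k**2 + 2*k/3 + 1/6.
Set up (1)·f(k+1) − (1)·f(k) − (k**3 + k**2 + 2*k/3 + 1/6) = 0.
deg f ≤ 4 (via 0,0,3).
A polynomial solution: f(k) = k**2*(3*k**2 - 2*k + 1)/12.
Then R = B(k−1)f/C = k**2*(3*k**2 - 2*k + 1)/(2*(6*k**3 + 6*k**2 + 4*k + 1)), so s_k = R(k)·t_k = k**2*(3*k**2 - 2*k + 1).
Δs = 12*k**3 + 12*k**2 + 8*k + 2, as required.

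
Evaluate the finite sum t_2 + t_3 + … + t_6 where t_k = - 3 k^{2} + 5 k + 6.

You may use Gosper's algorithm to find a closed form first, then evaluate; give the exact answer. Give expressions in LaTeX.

Σ = -140

Compute t_(k+1)/t_k: get (3*k**2 + k - 8)/(3*k**2 - 5*k - 6).
So A=1 and B=1, with C=k**2 - 5*k/3 - 2.
f must satisfy (1)·f(k+1) − (1)·f(k) = k**2 - 5*k/3 - 2.
d = 3 from the (0,0,2) case.
Solving with deg f ≤ 3: f(k) = k*(k**2 - 4*k - 3)/3.
Then R = B(k−1)f/C = k*(k**2 - 4*k - 3)/(3*k**2 - 5*k - 6), so s_k = R(k)·t_k = k*(-k**2 + 4*k + 3).
s_(k+1) − s_k = -3*k**2 + 5*k + 6 = t_k.
Telescoping: Σ = s_(7) − s_(2) = -126 − (14) = -140.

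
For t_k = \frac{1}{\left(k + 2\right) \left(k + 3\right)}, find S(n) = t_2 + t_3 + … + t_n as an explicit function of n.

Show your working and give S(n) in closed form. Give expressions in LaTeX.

S(n) = \frac{n - 1}{4 \left(n + 3\right)}

The ratio is (k + 2)/(k + 4).
Take A(k)=k + 2, B(k)=k + 4, C(k)=1.
Key eq: (k + 2)·f(k+1) = (k + 3)·f(k) + (1).
Degrees (1,1,0) ⇒ d ≤ 1.
Solve for f: f(k) = k/2 (degree 1 ≤ 1).
Get s_k = R·t_k = k/(2*(k + 2)) with R(k) = B(k−1)f(k)/C(k) = k*(k + 3)/2.
Check: Δs_k = 1/(k**2 + 5*k + 6). ✓
s_(n+1) = (n + 1)/(2*(n + 3)) and s_(2) = 1/4, so S(n) = (n - 1)/(4*(n + 3)).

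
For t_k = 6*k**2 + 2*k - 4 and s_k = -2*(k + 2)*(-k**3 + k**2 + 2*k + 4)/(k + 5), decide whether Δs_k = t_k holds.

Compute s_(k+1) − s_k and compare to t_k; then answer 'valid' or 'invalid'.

Invalid: residual 6*(-2*k**3 - 17*k**2 - 5*k + 6)/(k**2 + 11*k + 30) ≠ 0.

s_(k+1) = 2*(k**4 + 5*k**3 + 5*k**2 - 9*k - 18)/(k + 6)
s_(k+1) − s_k = 2*(3*k**4 + 28*k**3 + 48*k**2 - 7*k - 42)/(k**2 + 11*k + 30)
(s_(k+1) − s_k) − t_k = 6*(-2*k**3 - 17*k**2 - 5*k + 6)/(k**2 + 11*k + 30)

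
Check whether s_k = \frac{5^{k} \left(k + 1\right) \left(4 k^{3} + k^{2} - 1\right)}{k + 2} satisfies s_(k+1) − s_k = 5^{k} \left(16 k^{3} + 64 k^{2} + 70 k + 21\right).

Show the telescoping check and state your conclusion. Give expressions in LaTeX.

s_(k+1) = 5**(k + 1)*(k + 2)*(4*(k + 1)**3 + (k + 1)**2 - 1)/(k + 3)
s_(k+1) − s_k = 5**k*(16*k**5 + 128*k**4 + 394*k**3 + 558*k**2 + 364*k + 83)/(k**2 + 5*k + 6)
(s_(k+1) − s_k) − t_k = 5**k*(-16*k**4 - 92*k**3 - 197*k**2 - 161*k - 43)/(k**2 + 5*k + 6)

Invalid: residual \frac{5^{k} \left(- 16 k^{4} - 92 k^{3} - 197 k^{2} - 161 k - 43\right)}{k^{2} + 5 k + 6} ≠ 0.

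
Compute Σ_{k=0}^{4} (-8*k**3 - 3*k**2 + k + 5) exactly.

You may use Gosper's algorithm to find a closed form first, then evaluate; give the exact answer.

Σ = -855

The ratio is (8*k**3 + 27*k**2 + 29*k + 5)/(8*k**3 + 3*k**2 - k - 5).
So A=1 and B=1, with C=k**3 + 3*k**2/8 - k/8 - 5/8.
Key eq: (1)·f(k+1) = (1)·f(k) + (k**3 + 3*k**2/8 - k/8 - 5/8).
Bound: deg f ≤ 4.
Match coefficients ⇒ f(k) = k*(k - 2)*(2*k**2 + k + 2)/8.
Certificate R = B(k−1)f/C = k*(k - 2)*(2*k**2 + k + 2)/(8*k**3 + 3*k**2 - k - 5) gives s_k = k*(-2*k**3 + 3*k**2 + 4).
s_(k+1) − s_k = -8*k**3 - 3*k**2 + k + 5 = t_k.
Sum = s_(5) − s_(0); s_(5) = -855, s_(0) = 0 ⇒ -855.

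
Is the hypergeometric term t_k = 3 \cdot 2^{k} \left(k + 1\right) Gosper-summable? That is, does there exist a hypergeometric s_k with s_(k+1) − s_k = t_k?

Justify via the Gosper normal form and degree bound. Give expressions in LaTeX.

Yes. s_k = 3 \cdot 2^{k} \left(k - 1\right).

t_(k+1)/t_k = 2*(k + 2)/(k + 1).
Gosper form: A/B · C(k+1)/C(k) with A=2, B=1, C=k + 1.
Solve (2)·f(k+1) − (1)·f(k) = k + 1.
Degrees (0,0,1) ⇒ d ≤ 1.
A polynomial solution: f(k) = k - 1.
So s_k = (B(k−1)f/C)·t_k = ((k - 1)/(k + 1))·t_k = 3*2**k*(k - 1).
Δs = 3*2**k*(k + 1), as required.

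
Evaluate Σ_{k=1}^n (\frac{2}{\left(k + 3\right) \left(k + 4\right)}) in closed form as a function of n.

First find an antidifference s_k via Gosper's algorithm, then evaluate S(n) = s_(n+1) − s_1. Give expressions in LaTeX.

Ratio r(k) = (k + 3)/(k + 5).
Take A(k)=k + 3, B(k)=k + 5, C(k)=1.
Need (k + 3)·f(k+1) − (k + 4)·f(k) = 1.
Degrees (1,1,0) ⇒ d ≤ 1.
Solving with deg f ≤ 1: f(k) = k/3.
So s_k = (B(k−1)f/C)·t_k = (k*(k + 4)/3)·t_k = 2*k/(3*(k + 3)).
s_(k+1) − s_k = 2/(k**2 + 7*k + 12) = t_k.
Σ_(k=1)^n t_k = s_(n+1) − s_(1) = (2*(n + 1)/(3*(n + 4))) − (1/6), i.e. n/(2*(n + 4)).

S(n) = \frac{n}{2 \left(n + 4\right)}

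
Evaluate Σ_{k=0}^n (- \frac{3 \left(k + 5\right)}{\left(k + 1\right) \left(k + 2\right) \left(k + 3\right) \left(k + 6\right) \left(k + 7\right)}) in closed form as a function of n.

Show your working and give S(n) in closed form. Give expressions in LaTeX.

S(n) = \frac{- n^{3} - 12 n^{2} - 41 n - 30}{12 \left(n^{3} + 12 n^{2} + 41 n + 42\right)}

The ratio is (k + 1)*(k + 6)**2/((k + 4)*(k + 5)*(k + 8)).
So A=k + 1 and B=k + 8, with C=k**3 + 14*k**2 + 65*k + 100.
f must satisfy (k + 1)·f(k+1) − (k + 7)·f(k) = k**3 + 14*k**2 + 65*k + 100.
Bound: deg f ≤ 6.
Solving with deg f ≤ 6: f(k) = k*(k + 3)*(k + 4)**2*(k + 5)**2/36.
Then R = B(k−1)f/C = k*(k + 3)*(k + 4)*(k + 7)/36, so s_k = R(k)·t_k = k*(-k**2 - 9*k - 20)/(12*(k**3 + 9*k**2 + 20*k + 12)).
Verify: 3*(-k - 5)/(k**5 + 19*k**4 + 131*k**3 + 401*k**2 + 540*k + 252) matches t_k.
Σ_(k=0)^n t_k = s_(n+1) − s_(0) = ((-n**3 - 12*n**2 - 41*n - 30)/(12*(n**3 + 12*n**2 + 41*n + 42))) − (0), i.e. (-n**3 - 12*n**2 - 41*n - 30)/(12*(n**3 + 12*n**2 + 41*n + 42)).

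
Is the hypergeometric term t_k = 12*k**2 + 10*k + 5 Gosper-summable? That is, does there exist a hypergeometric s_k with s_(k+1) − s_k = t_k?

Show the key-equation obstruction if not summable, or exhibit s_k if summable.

Yes. s_k = k*(4*k**2 - k + 2).

The ratio is (12*k**2 + 34*k + 27)/(12*k**2 + 10*k + 5).
A = 1, B = 1, C = k**2 + 5*k/6 + 5/12.
Need (1)·f(k+1) − (1)·f(k) = k**2 + 5*k/6 + 5/12.
Degrees (0,0,2) ⇒ d ≤ 3.
Solving with deg f ≤ 3: f(k) = k*(4*k**2 - k + 2)/12.
R(k) = B(k−1)·f(k)/C(k) = k*(4*k**2 - k + 2)/(12*k**2 + 10*k + 5); s_k = R·t_k = k*(4*k**2 - k + 2).
Δs = 12*k**2 + 10*k + 5, as required.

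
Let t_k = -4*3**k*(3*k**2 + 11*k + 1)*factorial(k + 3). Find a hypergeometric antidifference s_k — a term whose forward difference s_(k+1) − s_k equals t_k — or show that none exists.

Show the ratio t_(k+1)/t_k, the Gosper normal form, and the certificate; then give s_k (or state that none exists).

s_k = -4*3**k*(k - 1)*factorial(k + 3)

Compute t_(k+1)/t_k: get 3*(3*k**3 + 29*k**2 + 83*k + 60)/(3*k**2 + 11*k + 1).
Gosper form: A/B · C(k+1)/C(k) with A=3*k + 12, B=1, C=k**2 + 11*k/3 + 1/3.
Need (3*k + 12)·f(k+1) − (1)·f(k) = k**2 + 11*k/3 + 1/3.
Degrees (1,0,2) ⇒ d ≤ 1.
Solving with deg f ≤ 1: f(k) = (k - 1)/3.
R(k) = B(k−1)·f(k)/C(k) = (k - 1)/(3*k**2 + 11*k + 1); s_k = R·t_k = -4*3**k*(k - 1)*factorial(k + 3).
Verify: -4*3**k*(3*k**2 + 11*k + 1)*factorial(k + 3) matches t_k.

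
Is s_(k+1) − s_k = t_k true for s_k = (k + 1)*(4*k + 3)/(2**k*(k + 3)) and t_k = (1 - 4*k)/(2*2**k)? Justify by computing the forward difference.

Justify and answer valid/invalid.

Invalid: residual (4*k**2 + 19*k + 3)/(2**k*(k**2 + 7*k + 12)) ≠ 0.

s_(k+1) = (k + 2)*(4*k + 7)/(2*2**k*(k + 4))
s_(k+1) − s_k = (-4*k**3 - 19*k**2 - 3*k + 18)/(2*2**k*(k**2 + 7*k + 12))
(s_(k+1) − s_k) − t_k = (4*k**2 + 19*k + 3)/(2**k*(k**2 + 7*k + 12))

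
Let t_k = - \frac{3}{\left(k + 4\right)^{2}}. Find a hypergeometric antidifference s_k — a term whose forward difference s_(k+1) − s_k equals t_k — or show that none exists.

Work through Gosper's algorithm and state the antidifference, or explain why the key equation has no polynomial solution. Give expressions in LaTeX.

none (Gosper's algorithm certifies no s_k)

r(k) = (k + 4)**2/(k + 5)**2 after simplifying.
Factor: A=k**2 + 8*k + 16; B=k**2 + 10*k + 25; C=1.
Need (k**2 + 8*k + 16)·f(k+1) − (k**2 + 8*k + 16)·f(k) = 1.
From deg A=2, deg B=2, deg C=0: d=0.
Write f(k) = c0. Then LHS − RHS = -1, requiring -1 = 0: contradictory. No certificate.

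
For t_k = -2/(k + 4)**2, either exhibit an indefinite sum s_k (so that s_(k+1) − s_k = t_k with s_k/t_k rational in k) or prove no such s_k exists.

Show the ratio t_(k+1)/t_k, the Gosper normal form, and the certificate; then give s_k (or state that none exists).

none (Gosper's algorithm certifies no s_k)

r(k) = (k + 4)**2/(k + 5)**2 after simplifying.
Factor: A=k**2 + 8*k + 16; B=k**2 + 10*k + 25; C=1.
f must satisfy (k**2 + 8*k + 16)·f(k+1) − (k**2 + 8*k + 16)·f(k) = 1.
d = 0 from the (2,2,0) case.
Put f(k) = c0: A·f(k+1) − B(k−1)·f(k) − C = -1; need -1 = 0 — inconsistent ⇒ no f, not summable.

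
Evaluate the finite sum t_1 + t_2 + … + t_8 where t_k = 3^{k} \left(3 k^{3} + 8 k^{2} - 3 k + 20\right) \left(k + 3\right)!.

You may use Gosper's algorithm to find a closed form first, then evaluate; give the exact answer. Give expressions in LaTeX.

Σ = 546834932582256

The ratio is 3*(3*k**4 + 29*k**3 + 90*k**2 + 116*k + 112)/(3*k**3 + 8*k**2 - 3*k + 20).
A = 3*k + 12, B = 1, C = k**3 + 8*k**2/3 - k + 20/3.
Set up (3*k + 12)·f(k+1) − (1)·f(k) − (k**3 + 8*k**2/3 - k + 20/3) = 0.
Degrees (1,0,3) ⇒ d ≤ 2.
Match coefficients ⇒ f(k) = (k**2 - 3*k + 4)/3.
Get s_k = R·t_k = 3**k*(k**2 - 3*k + 4)*factorial(k + 3) with R(k) = B(k−1)f(k)/C(k) = (k**2 - 3*k + 4)/(3*k**3 + 8*k**2 - 3*k + 20).
s_(k+1) − s_k = 3**k*(3*k**3 + 8*k**2 - 3*k + 20)*factorial(k + 3) = t_k.
Sum = s_(9) − s_(1); s_(9) = 546834932582400, s_(1) = 144 ⇒ 546834932582256.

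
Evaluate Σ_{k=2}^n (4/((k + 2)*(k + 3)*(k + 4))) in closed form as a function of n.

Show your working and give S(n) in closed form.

The ratio is (k + 2)/(k + 5).
Factor: A=k + 2; B=k + 5; C=1.
Key eq: (k + 2)·f(k+1) = (k + 4)·f(k) + (1).
From deg A=1, deg B=1, deg C=0: d=2.
Match coefficients ⇒ f(k) = k*(k + 5)/12.
R(k) = B(k−1)·f(k)/C(k) = k*(k + 4)*(k + 5)/12; s_k = R·t_k = k*(k + 5)/(3*(k + 2)*(k + 3)).
s_(k+1) − s_k = 4/(k**3 + 9*k**2 + 26*k + 24) = t_k.
Telescope: S(n) = s_(n+1) − s_(2) = (n**2 + 7*n + 6)/(3*(n**2 + 7*n + 12)) − (7/30) = (n**2 + 7*n - 8)/(10*(n**2 + 7*n + 12)).

S(n) = (n**2 + 7*n - 8)/(10*(n**2 + 7*n + 12))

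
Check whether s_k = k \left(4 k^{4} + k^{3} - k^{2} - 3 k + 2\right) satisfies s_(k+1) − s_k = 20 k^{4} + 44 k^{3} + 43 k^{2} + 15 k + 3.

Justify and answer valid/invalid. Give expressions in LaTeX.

Valid — Δs_k = t_k.

s_(k+1) = 4*k**5 + 21*k**4 + 43*k**3 + 40*k**2 + 17*k + 3
s_(k+1) − s_k = 20*k**4 + 44*k**3 + 43*k**2 + 15*k + 3
(s_(k+1) − s_k) − t_k = 0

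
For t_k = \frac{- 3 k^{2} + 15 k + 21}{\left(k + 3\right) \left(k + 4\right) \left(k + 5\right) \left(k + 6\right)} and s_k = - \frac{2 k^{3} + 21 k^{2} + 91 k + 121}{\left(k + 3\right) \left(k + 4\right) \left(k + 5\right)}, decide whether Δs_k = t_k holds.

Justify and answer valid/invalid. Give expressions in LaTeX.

s_(k+1) = (-91*k - 2*(k + 1)**3 - 21*(k + 1)**2 - 212)/((k + 4)*(k + 5)*(k + 6))
s_(k+1) − s_k = 3*(-k**2 + 5*k + 7)/(k**4 + 18*k**3 + 119*k**2 + 342*k + 360)
(s_(k+1) − s_k) − t_k = 0

valid (s_(k+1) − s_k reduces to t_k)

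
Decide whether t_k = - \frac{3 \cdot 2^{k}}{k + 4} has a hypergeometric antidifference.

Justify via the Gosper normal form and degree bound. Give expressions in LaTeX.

The ratio is 2*(k + 4)/(k + 5).
Factor: A=2*k + 8; B=k + 5; C=1.
Solve (2*k + 8)·f(k+1) − (k + 4)·f(k) = 1.
Degrees (1,1,0) ⇒ d ≤ -1.
deg f ≤ -1 is impossible — no certificate.

No — negative degree bound, so no certificate f.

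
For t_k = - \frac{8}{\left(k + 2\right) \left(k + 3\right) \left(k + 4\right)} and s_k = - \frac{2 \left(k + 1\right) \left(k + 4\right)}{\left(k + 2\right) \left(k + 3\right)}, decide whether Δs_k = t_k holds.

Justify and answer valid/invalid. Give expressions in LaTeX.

valid; difference matches t_k

s_(k+1) = -2*(k + 2)*(k + 5)/((k + 3)*(k + 4))
s_(k+1) − s_k = -8/(k**3 + 9*k**2 + 26*k + 24)
(s_(k+1) − s_k) − t_k = 0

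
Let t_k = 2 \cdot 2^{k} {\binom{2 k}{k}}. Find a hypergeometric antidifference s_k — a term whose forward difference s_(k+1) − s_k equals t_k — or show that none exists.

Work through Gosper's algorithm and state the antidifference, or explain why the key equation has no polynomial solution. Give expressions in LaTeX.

r(k) = 4*(2*k + 1)/(k + 1) after simplifying.
Take A(k)=8*k + 4, B(k)=k + 1, C(k)=1.
Key eq: (8*k + 4)·f(k+1) = (k)·f(k) + (1).
d = -1 from the (1,1,0) case.
d = -1 < 0 ⇒ no nonzero polynomial f; not summable.

not Gosper-summable; s_k does not exist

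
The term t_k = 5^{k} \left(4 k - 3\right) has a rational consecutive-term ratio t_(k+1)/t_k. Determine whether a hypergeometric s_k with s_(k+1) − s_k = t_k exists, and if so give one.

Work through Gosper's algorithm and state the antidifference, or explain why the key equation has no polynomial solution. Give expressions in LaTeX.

Ratio r(k) = 5*(4*k + 1)/(4*k - 3).
Normal form (A,B,C) = (5, 1, k - 3/4).
Key eq: (5)·f(k+1) = (1)·f(k) + (k - 3/4).
d = 1 from the (0,0,1) case.
Solving with deg f ≤ 1: f(k) = (k - 2)/4.
Get s_k = R·t_k = 5**k*(k - 2) with R(k) = B(k−1)f(k)/C(k) = (k - 2)/(4*k - 3).
Δs = 5**k*(4*k - 3), as required.

s_k = 5^{k} \left(k - 2\right)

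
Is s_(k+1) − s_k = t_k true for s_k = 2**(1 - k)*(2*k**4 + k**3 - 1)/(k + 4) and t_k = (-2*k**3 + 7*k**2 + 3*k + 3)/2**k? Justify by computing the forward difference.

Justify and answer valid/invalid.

s_(k+1) = (2*(k + 1)**4 + (k + 1)**3 - 1)/(2**k*(k + 5))
s_(k+1) − s_k = (-2*k**5 - 5*k**4 + 41*k**3 + 71*k**2 + 48*k + 18)/(2**k*(k**2 + 9*k + 20))
(s_(k+1) − s_k) − t_k = 3*(2*k**4 + 5*k**3 - 33*k**2 - 13*k - 14)/(2**k*(k**2 + 9*k + 20))

Invalid: residual 3*(2*k**4 + 5*k**3 - 33*k**2 - 13*k - 14)/(2**k*(k**2 + 9*k + 20)) ≠ 0.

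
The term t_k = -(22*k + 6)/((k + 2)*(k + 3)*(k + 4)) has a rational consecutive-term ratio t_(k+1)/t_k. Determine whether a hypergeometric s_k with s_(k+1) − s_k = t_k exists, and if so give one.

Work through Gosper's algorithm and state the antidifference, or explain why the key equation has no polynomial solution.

s_k = -k*(25*k - 7)/(6*(k + 2)*(k + 3))

t_(k+1)/t_k = (k + 2)*(11*k + 14)/((k + 5)*(11*k + 3)).
Factor: A=k + 2; B=k + 5; C=k + 3/11.
f must satisfy (k + 2)·f(k+1) − (k + 4)·f(k) = k + 3/11.
Degrees (1,1,1) ⇒ d ≤ 2.
Coefficient equations give f(k) = k*(25*k - 7)/132.
Get s_k = R·t_k = -k*(25*k - 7)/(6*(k + 2)*(k + 3)) with R(k) = B(k−1)f(k)/C(k) = k*(k + 4)*(25*k - 7)/(12*(11*k + 3)).
Check: Δs_k = 2*(-11*k - 3)/(k**3 + 9*k**2 + 26*k + 24). ✓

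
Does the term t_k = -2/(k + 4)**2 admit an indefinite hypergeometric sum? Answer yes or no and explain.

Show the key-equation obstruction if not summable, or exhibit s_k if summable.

No — key equation has no polynomial f.

Compute t_(k+1)/t_k: get (k + 4)**2/(k + 5)**2.
So A=k**2 + 8*k + 16 and B=k**2 + 10*k + 25, with C=1.
Need (k**2 + 8*k + 16)·f(k+1) − (k**2 + 8*k + 16)·f(k) = 1.
From deg A=2, deg B=2, deg C=0: d=0.
f = c0 ⇒ A·f(k+1) − B(k−1)·f(k) − C = -1. The system {-1 = 0} is inconsistent; no antidifference.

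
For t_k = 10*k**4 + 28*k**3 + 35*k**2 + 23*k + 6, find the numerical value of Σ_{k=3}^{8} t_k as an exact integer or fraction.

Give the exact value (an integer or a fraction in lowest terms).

Σ = 131346

Step 1: r(k) = (10*k**4 + 68*k**3 + 179*k**2 + 217*k + 102)/(10*k**4 + 28*k**3 + 35*k**2 + 23*k + 6).
So A=1 and B=1, with C=k**4 + 14*k**3/5 + 7*k**2/2 + 23*k/10 + 3/5.
Need (1)·f(k+1) − (1)·f(k) = k**4 + 14*k**3/5 + 7*k**2/2 + 23*k/10 + 3/5.
Degrees (0,0,4) ⇒ d ≤ 5.
A polynomial solution: f(k) = k**2*(k + 1)*(2*k**2 + 1)/10.
Certificate R = B(k−1)f/C = k**2*(2*k**2 + 1)/(10*k**3 + 18*k**2 + 17*k + 6) gives s_k = k**2*(2*k**3 + 2*k**2 + k + 1).
Check: Δs_k = 10*k**4 + 28*k**3 + 35*k**2 + 23*k + 6. ✓
Evaluate s at k=9 and k=3: 132030 and 684; difference 131346.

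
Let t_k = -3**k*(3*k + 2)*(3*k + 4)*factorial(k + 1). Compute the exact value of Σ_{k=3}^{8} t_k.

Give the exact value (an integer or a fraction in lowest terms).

Σ = -1785641755464

Step 1: r(k) = 3*(k + 2)*(3*k + 5)*(3*k + 7)/((3*k + 2)*(3*k + 4)).
So A=3*k + 6 and B=1, with C=k**2 + 2*k + 8/9.
Need (3*k + 6)·f(k+1) − (1)·f(k) = k**2 + 2*k + 8/9.
Degrees (1,0,2) ⇒ d ≤ 1.
Solving with deg f ≤ 1: f(k) = (3*k - 2)/9.
Get s_k = R·t_k = -3**k*(3*k - 2)*factorial(k + 1) with R(k) = B(k−1)f(k)/C(k) = (3*k - 2)/((3*k + 2)*(3*k + 4)).
Verify: -3**k*(3*k + 2)*(3*k + 4)*factorial(k + 1) matches t_k.
Evaluate s at k=9 and k=3: -1785641760000 and -4536; difference -1785641755464.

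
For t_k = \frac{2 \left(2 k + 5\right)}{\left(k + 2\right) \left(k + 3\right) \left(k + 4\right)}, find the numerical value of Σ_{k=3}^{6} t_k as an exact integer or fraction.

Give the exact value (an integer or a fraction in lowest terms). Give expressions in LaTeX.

Σ = 13/45

r(k) = (k + 2)*(2*k + 7)/((k + 5)*(2*k + 5)) after simplifying.
Normal form (A,B,C) = (k + 2, k + 5, k + 5/2).
Solve (k + 2)·f(k+1) − (k + 4)·f(k) = k + 5/2.
From deg A=1, deg B=1, deg C=1: d=2.
A polynomial solution: f(k) = k*(3*k + 7)/8.
So s_k = (B(k−1)f/C)·t_k = (k*(k + 4)*(3*k + 7)/(4*(2*k + 5)))·t_k = k*(3*k + 7)/(2*(k + 2)*(k + 3)).
Δs = 2*(2*k + 5)/(k**3 + 9*k**2 + 26*k + 24), as required.
Telescoping: Σ = s_(7) − s_(3) = 49/45 − (4/5) = 13/45.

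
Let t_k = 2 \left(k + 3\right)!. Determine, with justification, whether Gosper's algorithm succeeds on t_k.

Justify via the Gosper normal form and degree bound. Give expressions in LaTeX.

Compute t_(k+1)/t_k: get k + 4.
Factor: A=k + 4; B=1; C=1.
Key eq: (k + 4)·f(k+1) = (1)·f(k) + (1).
Degrees (1,0,0) ⇒ d ≤ -1.
deg f ≤ -1 is impossible — no certificate.

No. Not Gosper-summable.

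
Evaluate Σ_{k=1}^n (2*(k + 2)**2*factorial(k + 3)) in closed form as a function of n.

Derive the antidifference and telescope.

S(n) = 2*n*factorial(n + 4) + 2*factorial(n + 4) - 48

t_(k+1)/t_k = (k + 3)**2*(k + 4)/(k + 2)**2.
Normal form (A,B,C) = (k + 4, 1, k**2 + 4*k + 4).
Key eq: (k + 4)·f(k+1) = (1)·f(k) + (k**2 + 4*k + 4).
From deg A=1, deg B=0, deg C=2: d=1.
Solving with deg f ≤ 1: f(k) = k.
Then R = B(k−1)f/C = k/(k + 2)**2, so s_k = R(k)·t_k = 2*k*factorial(k + 3).
s_(k+1) − s_k = 2*(k + 2)**2*factorial(k + 3) = t_k.
Telescope: S(n) = s_(n+1) − s_(1) = 2*(n + 1)*factorial(n + 4) − (48) = 2*n*factorial(n + 4) + 2*factorial(n + 4) - 48.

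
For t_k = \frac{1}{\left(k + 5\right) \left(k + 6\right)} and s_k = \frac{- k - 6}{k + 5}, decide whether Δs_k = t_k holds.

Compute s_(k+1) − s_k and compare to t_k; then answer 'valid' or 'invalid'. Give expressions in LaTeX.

s_(k+1) = (-k - 7)/(k + 6)
s_(k+1) − s_k = 1/(k**2 + 11*k + 30)
(s_(k+1) − s_k) − t_k = 0

valid; difference matches t_k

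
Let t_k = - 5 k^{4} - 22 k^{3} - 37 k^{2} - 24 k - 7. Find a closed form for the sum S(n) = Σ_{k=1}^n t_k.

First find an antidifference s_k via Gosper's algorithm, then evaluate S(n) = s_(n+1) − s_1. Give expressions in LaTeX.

S(n) = n \left(- n^{4} - 8 n^{3} - 25 n^{2} - 36 n - 25\right)

Compute t_(k+1)/t_k: get (5*k**4 + 42*k**3 + 133*k**2 + 184*k + 95)/(5*k**4 + 22*k**3 + 37*k**2 + 24*k + 7).
Take A(k)=1, B(k)=1, C(k)=k**4 + 22*k**3/5 + 37*k**2/5 + 24*k/5 + 7/5.
f must satisfy (1)·f(k+1) − (1)·f(k) = k**4 + 22*k**3/5 + 37*k**2/5 + 24*k/5 + 7/5.
d = 5 from the (0,0,4) case.
Match coefficients ⇒ f(k) = k*(k**4 + 3*k**3 + 3*k**2 - k + 1)/5.
So s_k = (B(k−1)f/C)·t_k = (k*(k**4 + 3*k**3 + 3*k**2 - k + 1)/(5*k**4 + 22*k**3 + 37*k**2 + 24*k + 7))·t_k = k*(-k**4 - 3*k**3 - 3*k**2 + k - 1).
Verify: -5*k**4 - 22*k**3 - 37*k**2 - 24*k - 7 matches t_k.
s_(n+1) = -n**5 - 8*n**4 - 25*n**3 - 36*n**2 - 25*n - 7 and s_(1) = -7, so S(n) = n*(-n**4 - 8*n**3 - 25*n**2 - 36*n - 25).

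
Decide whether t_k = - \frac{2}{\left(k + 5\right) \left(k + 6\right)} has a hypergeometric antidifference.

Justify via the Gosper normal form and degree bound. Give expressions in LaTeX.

Ratio r(k) = (k + 5)/(k + 7).
A = k + 5, B = k + 7, C = 1.
Solve (k + 5)·f(k+1) − (k + 6)·f(k) = 1.
From deg A=1, deg B=1, deg C=0: d=1.
Match coefficients ⇒ f(k) = k/5.
So s_k = (B(k−1)f/C)·t_k = (k*(k + 6)/5)·t_k = -2*k/(5*k + 25).
Check: Δs_k = -2/(k**2 + 11*k + 30). ✓

Yes. s_k = - \frac{2 k}{5 k + 25}.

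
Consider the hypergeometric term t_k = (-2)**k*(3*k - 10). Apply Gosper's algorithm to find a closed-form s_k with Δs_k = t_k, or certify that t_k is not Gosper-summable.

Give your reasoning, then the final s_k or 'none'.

Ratio r(k) = 2*(7 - 3*k)/(3*k - 10).
Normal form (A,B,C) = (-2, 1, k - 10/3).
Need (-2)·f(k+1) − (1)·f(k) = k - 10/3.
d = 1 from the (0,0,1) case.
Coefficient equations give f(k) = -(k - 4)/3.
Certificate R = B(k−1)f/C = -(k - 4)/(3*k - 10) gives s_k = (-2)**k*(4 - k).
Verify: (-2)**k*(3*k - 10) matches t_k.

s_k = (-2)**k*(4 - k)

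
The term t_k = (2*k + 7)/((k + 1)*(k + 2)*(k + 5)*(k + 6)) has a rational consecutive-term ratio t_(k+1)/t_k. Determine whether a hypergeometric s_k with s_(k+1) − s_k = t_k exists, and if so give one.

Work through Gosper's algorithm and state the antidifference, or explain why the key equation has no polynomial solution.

t_(k+1)/t_k = (k + 1)*(k + 5)*(2*k + 9)/((k + 3)*(k + 7)*(2*k + 7)).
Normal form (A,B,C) = (k + 1, k + 7, k**3 + 21*k**2/2 + 73*k/2 + 42).
Set up (k + 1)·f(k+1) − (k + 6)·f(k) − (k**3 + 21*k**2/2 + 73*k/2 + 42) = 0.
From deg A=1, deg B=1, deg C=3: d=5.
A polynomial solution: f(k) = k*(k + 2)*(k + 3)*(k + 4)*(k + 6)/10.
Then R = B(k−1)f/C = k*(k + 2)*(k + 6)**2/(5*(2*k + 7)), so s_k = R(k)·t_k = k*(k + 6)/(5*(k**2 + 6*k + 5)).
Δs = (2*k + 7)/(k**4 + 14*k**3 + 65*k**2 + 112*k + 60), as required.

s_k = k*(k + 6)/(5*(k**2 + 6*k + 5))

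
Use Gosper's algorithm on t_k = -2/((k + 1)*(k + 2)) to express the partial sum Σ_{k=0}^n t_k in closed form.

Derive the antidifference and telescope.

S(n) = 2*(-n - 1)/(n + 2)

t_(k+1)/t_k = (k + 1)/(k + 3).
Take A(k)=k + 1, B(k)=k + 3, C(k)=1.
Need (k + 1)·f(k+1) − (k + 2)·f(k) = 1.
From deg A=1, deg B=1, deg C=0: d=1.
Solving with deg f ≤ 1: f(k) = k.
Certificate R = B(k−1)f/C = k*(k + 2) gives s_k = -2*k/(k + 1).
s_(k+1) − s_k = -2/(k**2 + 3*k + 2) = t_k.
Telescope: S(n) = s_(n+1) − s_(0) = 2*(-n - 1)/(n + 2) − (0) = 2*(-n - 1)/(n + 2).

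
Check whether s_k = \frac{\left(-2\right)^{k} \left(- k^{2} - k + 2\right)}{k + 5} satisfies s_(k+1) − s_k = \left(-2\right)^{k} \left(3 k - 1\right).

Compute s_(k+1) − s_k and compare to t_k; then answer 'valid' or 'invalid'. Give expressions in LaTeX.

s_(k+1) = 2*(-2)**k*k*(k + 3)/(k + 6)
s_(k+1) − s_k = (-2)**k*(3*k**3 + 23*k**2 + 34*k - 12)/(k**2 + 11*k + 30)
(s_(k+1) − s_k) − t_k = 9*(-2)**k*(-k**2 - 5*k + 2)/(k**2 + 11*k + 30)

Invalid: residual \frac{9 \left(-2\right)^{k} \left(- k^{2} - 5 k + 2\right)}{k^{2} + 11 k + 30} ≠ 0.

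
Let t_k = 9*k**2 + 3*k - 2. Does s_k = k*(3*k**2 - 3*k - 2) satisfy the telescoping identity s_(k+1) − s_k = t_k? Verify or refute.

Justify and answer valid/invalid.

s_(k+1) = 3*k**3 + 6*k**2 + k - 2
s_(k+1) − s_k = 9*k**2 + 3*k - 2
(s_(k+1) − s_k) − t_k = 0

valid (s_(k+1) − s_k reduces to t_k)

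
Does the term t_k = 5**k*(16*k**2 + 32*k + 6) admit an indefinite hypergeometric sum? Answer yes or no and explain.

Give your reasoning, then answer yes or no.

Yes. s_k = 5**k*(4*k**2 - 2*k - 1).

t_(k+1)/t_k = 5*(8*k**2 + 32*k + 27)/(8*k**2 + 16*k + 3).
Take A(k)=5, B(k)=1, C(k)=k**2 + 2*k + 3/8.
Set up (5)·f(k+1) − (1)·f(k) − (k**2 + 2*k + 3/8) = 0.
deg f ≤ 2 (via 0,0,2).
Solve for f: f(k) = (4*k**2 - 2*k - 1)/16 (degree 2 ≤ 2).
Certificate R = B(k−1)f/C = (4*k**2 - 2*k - 1)/(2*(8*k**2 + 16*k + 3)) gives s_k = 5**k*(4*k**2 - 2*k - 1).
Verify: 5**k*(16*k**2 + 32*k + 6) matches t_k.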